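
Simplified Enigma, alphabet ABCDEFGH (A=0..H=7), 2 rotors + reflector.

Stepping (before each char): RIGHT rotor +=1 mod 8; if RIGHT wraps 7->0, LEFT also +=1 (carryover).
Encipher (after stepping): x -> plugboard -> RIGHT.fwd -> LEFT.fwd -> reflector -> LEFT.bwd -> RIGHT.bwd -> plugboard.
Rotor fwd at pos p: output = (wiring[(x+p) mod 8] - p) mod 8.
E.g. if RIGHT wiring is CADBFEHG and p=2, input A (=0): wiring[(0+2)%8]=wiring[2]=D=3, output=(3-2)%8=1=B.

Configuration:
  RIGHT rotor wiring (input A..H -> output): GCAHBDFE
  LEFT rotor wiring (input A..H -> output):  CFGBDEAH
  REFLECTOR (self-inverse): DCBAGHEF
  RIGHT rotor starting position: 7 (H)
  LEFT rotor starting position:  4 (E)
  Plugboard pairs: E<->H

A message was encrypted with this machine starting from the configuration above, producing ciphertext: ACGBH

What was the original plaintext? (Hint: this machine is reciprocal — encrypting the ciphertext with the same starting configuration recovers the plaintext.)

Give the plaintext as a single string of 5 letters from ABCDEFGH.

Answer: DBDGA

Derivation:
Char 1 ('A'): step: R->0, L->5 (L advanced); A->plug->A->R->G->L->E->refl->G->L'->H->R'->D->plug->D
Char 2 ('C'): step: R->1, L=5; C->plug->C->R->G->L->E->refl->G->L'->H->R'->B->plug->B
Char 3 ('G'): step: R->2, L=5; G->plug->G->R->E->L->A->refl->D->L'->B->R'->D->plug->D
Char 4 ('B'): step: R->3, L=5; B->plug->B->R->G->L->E->refl->G->L'->H->R'->G->plug->G
Char 5 ('H'): step: R->4, L=5; H->plug->E->R->C->L->C->refl->B->L'->F->R'->A->plug->A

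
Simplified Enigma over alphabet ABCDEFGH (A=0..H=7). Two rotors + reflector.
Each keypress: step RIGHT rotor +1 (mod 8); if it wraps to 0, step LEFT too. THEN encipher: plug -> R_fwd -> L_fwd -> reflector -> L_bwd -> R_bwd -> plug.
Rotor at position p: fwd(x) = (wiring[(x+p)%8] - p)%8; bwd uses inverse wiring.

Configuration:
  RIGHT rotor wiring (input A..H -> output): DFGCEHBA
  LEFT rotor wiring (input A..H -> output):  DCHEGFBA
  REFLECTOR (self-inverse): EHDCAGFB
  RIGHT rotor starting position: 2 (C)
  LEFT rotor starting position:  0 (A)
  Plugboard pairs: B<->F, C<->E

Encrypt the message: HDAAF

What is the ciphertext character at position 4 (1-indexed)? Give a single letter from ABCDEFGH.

Char 1 ('H'): step: R->3, L=0; H->plug->H->R->D->L->E->refl->A->L'->H->R'->A->plug->A
Char 2 ('D'): step: R->4, L=0; D->plug->D->R->E->L->G->refl->F->L'->F->R'->C->plug->E
Char 3 ('A'): step: R->5, L=0; A->plug->A->R->C->L->H->refl->B->L'->G->R'->D->plug->D
Char 4 ('A'): step: R->6, L=0; A->plug->A->R->D->L->E->refl->A->L'->H->R'->D->plug->D

D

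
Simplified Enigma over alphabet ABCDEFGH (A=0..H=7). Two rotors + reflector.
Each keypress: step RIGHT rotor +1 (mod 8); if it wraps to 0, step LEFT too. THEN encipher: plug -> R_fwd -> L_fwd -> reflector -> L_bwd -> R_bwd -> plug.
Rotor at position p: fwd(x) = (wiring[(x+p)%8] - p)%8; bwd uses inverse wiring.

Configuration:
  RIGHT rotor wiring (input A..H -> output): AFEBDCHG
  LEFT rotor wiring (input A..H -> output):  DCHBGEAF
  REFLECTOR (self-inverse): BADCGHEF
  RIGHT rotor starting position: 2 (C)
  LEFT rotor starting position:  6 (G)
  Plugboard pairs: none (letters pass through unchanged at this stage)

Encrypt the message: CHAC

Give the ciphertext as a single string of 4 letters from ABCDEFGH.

Answer: EGEA

Derivation:
Char 1 ('C'): step: R->3, L=6; C->plug->C->R->H->L->G->refl->E->L'->D->R'->E->plug->E
Char 2 ('H'): step: R->4, L=6; H->plug->H->R->F->L->D->refl->C->L'->A->R'->G->plug->G
Char 3 ('A'): step: R->5, L=6; A->plug->A->R->F->L->D->refl->C->L'->A->R'->E->plug->E
Char 4 ('C'): step: R->6, L=6; C->plug->C->R->C->L->F->refl->H->L'->B->R'->A->plug->A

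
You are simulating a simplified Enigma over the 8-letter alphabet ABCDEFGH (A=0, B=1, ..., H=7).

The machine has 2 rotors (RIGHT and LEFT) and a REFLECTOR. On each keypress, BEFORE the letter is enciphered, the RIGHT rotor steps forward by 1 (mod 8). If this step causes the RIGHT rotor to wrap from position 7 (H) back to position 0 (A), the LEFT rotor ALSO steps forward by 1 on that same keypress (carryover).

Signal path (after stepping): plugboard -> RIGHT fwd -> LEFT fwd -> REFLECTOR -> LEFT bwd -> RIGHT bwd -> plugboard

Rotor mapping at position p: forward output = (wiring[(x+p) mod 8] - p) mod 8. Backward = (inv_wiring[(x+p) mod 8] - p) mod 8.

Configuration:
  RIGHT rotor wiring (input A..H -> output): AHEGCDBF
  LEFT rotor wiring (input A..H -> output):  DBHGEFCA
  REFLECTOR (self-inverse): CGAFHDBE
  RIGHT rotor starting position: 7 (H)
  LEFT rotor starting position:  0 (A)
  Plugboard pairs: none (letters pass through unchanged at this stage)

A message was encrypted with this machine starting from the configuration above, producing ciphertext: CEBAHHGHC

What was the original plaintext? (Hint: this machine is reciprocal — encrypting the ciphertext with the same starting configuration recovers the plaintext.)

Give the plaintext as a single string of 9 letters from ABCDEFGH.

Char 1 ('C'): step: R->0, L->1 (L advanced); C->plug->C->R->E->L->E->refl->H->L'->G->R'->D->plug->D
Char 2 ('E'): step: R->1, L=1; E->plug->E->R->C->L->F->refl->D->L'->D->R'->B->plug->B
Char 3 ('B'): step: R->2, L=1; B->plug->B->R->E->L->E->refl->H->L'->G->R'->G->plug->G
Char 4 ('A'): step: R->3, L=1; A->plug->A->R->D->L->D->refl->F->L'->C->R'->E->plug->E
Char 5 ('H'): step: R->4, L=1; H->plug->H->R->C->L->F->refl->D->L'->D->R'->F->plug->F
Char 6 ('H'): step: R->5, L=1; H->plug->H->R->F->L->B->refl->G->L'->B->R'->G->plug->G
Char 7 ('G'): step: R->6, L=1; G->plug->G->R->E->L->E->refl->H->L'->G->R'->E->plug->E
Char 8 ('H'): step: R->7, L=1; H->plug->H->R->C->L->F->refl->D->L'->D->R'->F->plug->F
Char 9 ('C'): step: R->0, L->2 (L advanced); C->plug->C->R->E->L->A->refl->C->L'->C->R'->E->plug->E

Answer: DBGEFGEFE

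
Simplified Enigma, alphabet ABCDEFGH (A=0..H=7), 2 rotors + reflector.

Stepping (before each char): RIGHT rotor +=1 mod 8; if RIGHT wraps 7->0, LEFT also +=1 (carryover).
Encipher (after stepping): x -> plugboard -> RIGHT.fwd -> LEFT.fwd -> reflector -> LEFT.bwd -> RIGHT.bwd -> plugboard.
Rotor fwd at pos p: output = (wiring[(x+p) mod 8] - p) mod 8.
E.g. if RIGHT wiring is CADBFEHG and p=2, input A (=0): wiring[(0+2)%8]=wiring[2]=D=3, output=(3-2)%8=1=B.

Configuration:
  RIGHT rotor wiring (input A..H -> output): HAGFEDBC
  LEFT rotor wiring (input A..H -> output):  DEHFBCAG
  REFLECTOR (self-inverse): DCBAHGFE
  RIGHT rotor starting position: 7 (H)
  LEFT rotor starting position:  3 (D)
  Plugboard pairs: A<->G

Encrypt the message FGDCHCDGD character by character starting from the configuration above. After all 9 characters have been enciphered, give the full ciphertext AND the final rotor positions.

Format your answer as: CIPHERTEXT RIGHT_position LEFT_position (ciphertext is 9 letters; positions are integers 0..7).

Answer: GDFBGGBDH 0 5

Derivation:
Char 1 ('F'): step: R->0, L->4 (L advanced); F->plug->F->R->D->L->C->refl->B->L'->H->R'->A->plug->G
Char 2 ('G'): step: R->1, L=4; G->plug->A->R->H->L->B->refl->C->L'->D->R'->D->plug->D
Char 3 ('D'): step: R->2, L=4; D->plug->D->R->B->L->G->refl->F->L'->A->R'->F->plug->F
Char 4 ('C'): step: R->3, L=4; C->plug->C->R->A->L->F->refl->G->L'->B->R'->B->plug->B
Char 5 ('H'): step: R->4, L=4; H->plug->H->R->B->L->G->refl->F->L'->A->R'->A->plug->G
Char 6 ('C'): step: R->5, L=4; C->plug->C->R->F->L->A->refl->D->L'->G->R'->A->plug->G
Char 7 ('D'): step: R->6, L=4; D->plug->D->R->C->L->E->refl->H->L'->E->R'->B->plug->B
Char 8 ('G'): step: R->7, L=4; G->plug->A->R->D->L->C->refl->B->L'->H->R'->D->plug->D
Char 9 ('D'): step: R->0, L->5 (L advanced); D->plug->D->R->F->L->C->refl->B->L'->C->R'->H->plug->H
Final: ciphertext=GDFBGGBDH, RIGHT=0, LEFT=5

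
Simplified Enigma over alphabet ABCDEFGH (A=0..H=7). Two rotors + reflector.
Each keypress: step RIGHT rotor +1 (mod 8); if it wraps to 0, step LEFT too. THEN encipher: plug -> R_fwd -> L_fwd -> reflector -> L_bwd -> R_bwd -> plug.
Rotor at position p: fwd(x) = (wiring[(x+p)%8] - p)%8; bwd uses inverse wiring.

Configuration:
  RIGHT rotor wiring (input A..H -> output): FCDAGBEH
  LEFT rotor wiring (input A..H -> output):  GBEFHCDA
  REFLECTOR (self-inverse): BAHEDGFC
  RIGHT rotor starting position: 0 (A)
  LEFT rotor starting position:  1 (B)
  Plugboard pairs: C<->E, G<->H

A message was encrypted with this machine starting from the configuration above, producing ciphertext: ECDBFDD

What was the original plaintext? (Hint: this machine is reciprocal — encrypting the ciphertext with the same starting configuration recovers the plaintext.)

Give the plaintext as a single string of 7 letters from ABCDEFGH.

Char 1 ('E'): step: R->1, L=1; E->plug->C->R->H->L->F->refl->G->L'->D->R'->F->plug->F
Char 2 ('C'): step: R->2, L=1; C->plug->E->R->C->L->E->refl->D->L'->B->R'->A->plug->A
Char 3 ('D'): step: R->3, L=1; D->plug->D->R->B->L->D->refl->E->L'->C->R'->F->plug->F
Char 4 ('B'): step: R->4, L=1; B->plug->B->R->F->L->C->refl->H->L'->G->R'->F->plug->F
Char 5 ('F'): step: R->5, L=1; F->plug->F->R->G->L->H->refl->C->L'->F->R'->E->plug->C
Char 6 ('D'): step: R->6, L=1; D->plug->D->R->E->L->B->refl->A->L'->A->R'->G->plug->H
Char 7 ('D'): step: R->7, L=1; D->plug->D->R->E->L->B->refl->A->L'->A->R'->A->plug->A

Answer: FAFFCHA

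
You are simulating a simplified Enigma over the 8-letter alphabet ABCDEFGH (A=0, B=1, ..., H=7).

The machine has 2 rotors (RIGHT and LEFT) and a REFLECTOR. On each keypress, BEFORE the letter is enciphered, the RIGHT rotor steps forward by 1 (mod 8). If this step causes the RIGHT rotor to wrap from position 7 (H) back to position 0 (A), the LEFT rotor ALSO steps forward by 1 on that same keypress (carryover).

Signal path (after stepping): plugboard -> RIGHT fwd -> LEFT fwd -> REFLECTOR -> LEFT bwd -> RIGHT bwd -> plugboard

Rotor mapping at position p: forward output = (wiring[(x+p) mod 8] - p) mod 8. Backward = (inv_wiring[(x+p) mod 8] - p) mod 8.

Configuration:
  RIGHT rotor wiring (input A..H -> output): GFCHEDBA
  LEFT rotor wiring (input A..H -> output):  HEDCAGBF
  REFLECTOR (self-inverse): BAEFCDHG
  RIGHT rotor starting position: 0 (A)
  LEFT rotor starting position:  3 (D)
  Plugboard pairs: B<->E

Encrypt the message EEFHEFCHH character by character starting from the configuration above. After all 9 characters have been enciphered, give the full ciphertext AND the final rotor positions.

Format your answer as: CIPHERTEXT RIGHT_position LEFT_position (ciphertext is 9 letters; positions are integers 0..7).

Answer: BGCAFEEGD 1 4

Derivation:
Char 1 ('E'): step: R->1, L=3; E->plug->B->R->B->L->F->refl->D->L'->C->R'->E->plug->B
Char 2 ('E'): step: R->2, L=3; E->plug->B->R->F->L->E->refl->C->L'->E->R'->G->plug->G
Char 3 ('F'): step: R->3, L=3; F->plug->F->R->D->L->G->refl->H->L'->A->R'->C->plug->C
Char 4 ('H'): step: R->4, L=3; H->plug->H->R->D->L->G->refl->H->L'->A->R'->A->plug->A
Char 5 ('E'): step: R->5, L=3; E->plug->B->R->E->L->C->refl->E->L'->F->R'->F->plug->F
Char 6 ('F'): step: R->6, L=3; F->plug->F->R->B->L->F->refl->D->L'->C->R'->B->plug->E
Char 7 ('C'): step: R->7, L=3; C->plug->C->R->G->L->B->refl->A->L'->H->R'->B->plug->E
Char 8 ('H'): step: R->0, L->4 (L advanced); H->plug->H->R->A->L->E->refl->C->L'->B->R'->G->plug->G
Char 9 ('H'): step: R->1, L=4; H->plug->H->R->F->L->A->refl->B->L'->D->R'->D->plug->D
Final: ciphertext=BGCAFEEGD, RIGHT=1, LEFT=4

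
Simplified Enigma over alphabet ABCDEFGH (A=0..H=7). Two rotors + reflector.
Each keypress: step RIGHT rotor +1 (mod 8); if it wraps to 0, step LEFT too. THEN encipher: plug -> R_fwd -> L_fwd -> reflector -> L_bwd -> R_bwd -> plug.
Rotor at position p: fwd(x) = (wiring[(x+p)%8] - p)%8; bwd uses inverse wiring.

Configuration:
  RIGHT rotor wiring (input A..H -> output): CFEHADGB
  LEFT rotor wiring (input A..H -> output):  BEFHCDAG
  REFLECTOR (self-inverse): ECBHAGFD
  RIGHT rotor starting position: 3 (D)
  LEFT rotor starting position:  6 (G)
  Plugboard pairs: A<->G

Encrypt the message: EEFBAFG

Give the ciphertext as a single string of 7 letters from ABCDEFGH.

Answer: FDEHCAH

Derivation:
Char 1 ('E'): step: R->4, L=6; E->plug->E->R->G->L->E->refl->A->L'->B->R'->F->plug->F
Char 2 ('E'): step: R->5, L=6; E->plug->E->R->A->L->C->refl->B->L'->F->R'->D->plug->D
Char 3 ('F'): step: R->6, L=6; F->plug->F->R->B->L->A->refl->E->L'->G->R'->E->plug->E
Char 4 ('B'): step: R->7, L=6; B->plug->B->R->D->L->G->refl->F->L'->H->R'->H->plug->H
Char 5 ('A'): step: R->0, L->7 (L advanced); A->plug->G->R->G->L->E->refl->A->L'->E->R'->C->plug->C
Char 6 ('F'): step: R->1, L=7; F->plug->F->R->F->L->D->refl->H->L'->A->R'->G->plug->A
Char 7 ('G'): step: R->2, L=7; G->plug->A->R->C->L->F->refl->G->L'->D->R'->H->plug->H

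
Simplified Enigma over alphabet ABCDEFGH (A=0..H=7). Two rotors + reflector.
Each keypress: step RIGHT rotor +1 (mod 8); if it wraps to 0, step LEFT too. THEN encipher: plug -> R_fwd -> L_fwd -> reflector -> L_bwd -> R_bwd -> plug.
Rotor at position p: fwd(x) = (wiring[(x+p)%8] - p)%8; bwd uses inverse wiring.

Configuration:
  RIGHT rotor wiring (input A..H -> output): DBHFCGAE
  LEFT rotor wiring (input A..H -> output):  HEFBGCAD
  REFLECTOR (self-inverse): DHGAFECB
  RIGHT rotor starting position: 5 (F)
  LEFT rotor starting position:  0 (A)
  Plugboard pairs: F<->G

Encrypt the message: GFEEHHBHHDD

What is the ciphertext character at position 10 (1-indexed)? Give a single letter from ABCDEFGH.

Char 1 ('G'): step: R->6, L=0; G->plug->F->R->H->L->D->refl->A->L'->G->R'->B->plug->B
Char 2 ('F'): step: R->7, L=0; F->plug->G->R->H->L->D->refl->A->L'->G->R'->E->plug->E
Char 3 ('E'): step: R->0, L->1 (L advanced); E->plug->E->R->C->L->A->refl->D->L'->A->R'->G->plug->F
Char 4 ('E'): step: R->1, L=1; E->plug->E->R->F->L->H->refl->B->L'->E->R'->C->plug->C
Char 5 ('H'): step: R->2, L=1; H->plug->H->R->H->L->G->refl->C->L'->G->R'->E->plug->E
Char 6 ('H'): step: R->3, L=1; H->plug->H->R->E->L->B->refl->H->L'->F->R'->D->plug->D
Char 7 ('B'): step: R->4, L=1; B->plug->B->R->C->L->A->refl->D->L'->A->R'->D->plug->D
Char 8 ('H'): step: R->5, L=1; H->plug->H->R->F->L->H->refl->B->L'->E->R'->E->plug->E
Char 9 ('H'): step: R->6, L=1; H->plug->H->R->A->L->D->refl->A->L'->C->R'->A->plug->A
Char 10 ('D'): step: R->7, L=1; D->plug->D->R->A->L->D->refl->A->L'->C->R'->C->plug->C

C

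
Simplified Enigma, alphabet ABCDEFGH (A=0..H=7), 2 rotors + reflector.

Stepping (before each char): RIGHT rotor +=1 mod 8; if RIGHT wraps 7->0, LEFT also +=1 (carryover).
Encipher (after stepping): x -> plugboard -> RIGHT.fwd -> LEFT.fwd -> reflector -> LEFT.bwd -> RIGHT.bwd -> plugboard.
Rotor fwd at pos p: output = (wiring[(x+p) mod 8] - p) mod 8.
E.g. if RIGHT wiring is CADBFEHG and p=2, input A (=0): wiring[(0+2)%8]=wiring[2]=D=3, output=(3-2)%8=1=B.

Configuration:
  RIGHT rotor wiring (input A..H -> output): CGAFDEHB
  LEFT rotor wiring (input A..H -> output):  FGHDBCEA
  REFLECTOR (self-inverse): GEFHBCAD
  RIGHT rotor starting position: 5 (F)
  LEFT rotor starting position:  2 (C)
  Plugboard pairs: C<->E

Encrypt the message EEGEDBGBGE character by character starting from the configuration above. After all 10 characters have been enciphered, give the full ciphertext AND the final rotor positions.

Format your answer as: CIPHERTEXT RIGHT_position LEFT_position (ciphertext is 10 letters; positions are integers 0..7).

Answer: DDCAAEDHEB 7 3

Derivation:
Char 1 ('E'): step: R->6, L=2; E->plug->C->R->E->L->C->refl->F->L'->A->R'->D->plug->D
Char 2 ('E'): step: R->7, L=2; E->plug->C->R->H->L->E->refl->B->L'->B->R'->D->plug->D
Char 3 ('G'): step: R->0, L->3 (L advanced); G->plug->G->R->H->L->E->refl->B->L'->D->R'->E->plug->C
Char 4 ('E'): step: R->1, L=3; E->plug->C->R->E->L->F->refl->C->L'->F->R'->A->plug->A
Char 5 ('D'): step: R->2, L=3; D->plug->D->R->C->L->H->refl->D->L'->G->R'->A->plug->A
Char 6 ('B'): step: R->3, L=3; B->plug->B->R->A->L->A->refl->G->L'->B->R'->C->plug->E
Char 7 ('G'): step: R->4, L=3; G->plug->G->R->E->L->F->refl->C->L'->F->R'->D->plug->D
Char 8 ('B'): step: R->5, L=3; B->plug->B->R->C->L->H->refl->D->L'->G->R'->H->plug->H
Char 9 ('G'): step: R->6, L=3; G->plug->G->R->F->L->C->refl->F->L'->E->R'->C->plug->E
Char 10 ('E'): step: R->7, L=3; E->plug->C->R->H->L->E->refl->B->L'->D->R'->B->plug->B
Final: ciphertext=DDCAAEDHEB, RIGHT=7, LEFT=3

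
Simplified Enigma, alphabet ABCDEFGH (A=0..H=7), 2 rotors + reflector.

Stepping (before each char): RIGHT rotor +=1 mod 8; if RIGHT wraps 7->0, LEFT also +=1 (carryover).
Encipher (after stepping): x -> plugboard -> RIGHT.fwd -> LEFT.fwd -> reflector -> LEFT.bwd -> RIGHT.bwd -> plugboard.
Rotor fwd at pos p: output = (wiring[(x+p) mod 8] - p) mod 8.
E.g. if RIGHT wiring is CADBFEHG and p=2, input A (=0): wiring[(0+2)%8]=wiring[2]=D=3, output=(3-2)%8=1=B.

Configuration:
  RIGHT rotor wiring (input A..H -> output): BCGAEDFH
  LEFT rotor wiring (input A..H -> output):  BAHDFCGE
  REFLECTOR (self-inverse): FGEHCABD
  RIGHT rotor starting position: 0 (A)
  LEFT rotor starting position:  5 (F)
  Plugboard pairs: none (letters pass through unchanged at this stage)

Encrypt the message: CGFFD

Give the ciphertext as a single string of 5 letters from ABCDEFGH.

Char 1 ('C'): step: R->1, L=5; C->plug->C->R->H->L->A->refl->F->L'->A->R'->H->plug->H
Char 2 ('G'): step: R->2, L=5; G->plug->G->R->H->L->A->refl->F->L'->A->R'->H->plug->H
Char 3 ('F'): step: R->3, L=5; F->plug->F->R->G->L->G->refl->B->L'->B->R'->B->plug->B
Char 4 ('F'): step: R->4, L=5; F->plug->F->R->G->L->G->refl->B->L'->B->R'->C->plug->C
Char 5 ('D'): step: R->5, L=5; D->plug->D->R->E->L->D->refl->H->L'->C->R'->C->plug->C

Answer: HHBCC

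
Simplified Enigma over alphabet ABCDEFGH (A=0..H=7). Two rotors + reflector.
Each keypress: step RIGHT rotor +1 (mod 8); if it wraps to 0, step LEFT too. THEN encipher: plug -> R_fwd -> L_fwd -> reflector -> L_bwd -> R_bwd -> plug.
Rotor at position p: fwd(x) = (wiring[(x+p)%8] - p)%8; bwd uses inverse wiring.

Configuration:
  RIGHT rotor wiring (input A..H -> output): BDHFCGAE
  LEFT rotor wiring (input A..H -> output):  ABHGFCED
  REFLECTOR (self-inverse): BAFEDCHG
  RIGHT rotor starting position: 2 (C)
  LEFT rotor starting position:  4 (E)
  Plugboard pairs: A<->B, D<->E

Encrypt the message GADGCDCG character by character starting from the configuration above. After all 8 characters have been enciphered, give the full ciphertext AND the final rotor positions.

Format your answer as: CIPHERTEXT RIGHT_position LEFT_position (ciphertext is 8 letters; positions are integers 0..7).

Char 1 ('G'): step: R->3, L=4; G->plug->G->R->A->L->B->refl->A->L'->C->R'->A->plug->B
Char 2 ('A'): step: R->4, L=4; A->plug->B->R->C->L->A->refl->B->L'->A->R'->D->plug->E
Char 3 ('D'): step: R->5, L=4; D->plug->E->R->G->L->D->refl->E->L'->E->R'->D->plug->E
Char 4 ('G'): step: R->6, L=4; G->plug->G->R->E->L->E->refl->D->L'->G->R'->B->plug->A
Char 5 ('C'): step: R->7, L=4; C->plug->C->R->E->L->E->refl->D->L'->G->R'->E->plug->D
Char 6 ('D'): step: R->0, L->5 (L advanced); D->plug->E->R->C->L->G->refl->H->L'->B->R'->A->plug->B
Char 7 ('C'): step: R->1, L=5; C->plug->C->R->E->L->E->refl->D->L'->D->R'->G->plug->G
Char 8 ('G'): step: R->2, L=5; G->plug->G->R->H->L->A->refl->B->L'->G->R'->E->plug->D
Final: ciphertext=BEEADBGD, RIGHT=2, LEFT=5

Answer: BEEADBGD 2 5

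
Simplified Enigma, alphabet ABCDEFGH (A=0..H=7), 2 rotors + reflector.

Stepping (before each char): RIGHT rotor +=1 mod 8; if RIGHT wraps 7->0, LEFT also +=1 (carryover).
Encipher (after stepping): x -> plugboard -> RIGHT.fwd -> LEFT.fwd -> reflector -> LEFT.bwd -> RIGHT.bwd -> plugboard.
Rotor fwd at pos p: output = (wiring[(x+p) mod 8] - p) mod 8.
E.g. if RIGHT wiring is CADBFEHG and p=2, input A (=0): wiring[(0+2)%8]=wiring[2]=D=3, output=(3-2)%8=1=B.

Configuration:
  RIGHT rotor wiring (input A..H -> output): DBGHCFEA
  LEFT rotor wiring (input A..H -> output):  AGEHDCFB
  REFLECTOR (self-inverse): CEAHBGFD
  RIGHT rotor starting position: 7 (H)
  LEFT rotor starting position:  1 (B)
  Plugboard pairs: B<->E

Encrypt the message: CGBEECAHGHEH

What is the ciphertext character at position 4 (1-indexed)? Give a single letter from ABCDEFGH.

Char 1 ('C'): step: R->0, L->2 (L advanced); C->plug->C->R->G->L->G->refl->F->L'->B->R'->B->plug->E
Char 2 ('G'): step: R->1, L=2; G->plug->G->R->H->L->E->refl->B->L'->C->R'->H->plug->H
Char 3 ('B'): step: R->2, L=2; B->plug->E->R->C->L->B->refl->E->L'->H->R'->H->plug->H
Char 4 ('E'): step: R->3, L=2; E->plug->B->R->H->L->E->refl->B->L'->C->R'->C->plug->C

C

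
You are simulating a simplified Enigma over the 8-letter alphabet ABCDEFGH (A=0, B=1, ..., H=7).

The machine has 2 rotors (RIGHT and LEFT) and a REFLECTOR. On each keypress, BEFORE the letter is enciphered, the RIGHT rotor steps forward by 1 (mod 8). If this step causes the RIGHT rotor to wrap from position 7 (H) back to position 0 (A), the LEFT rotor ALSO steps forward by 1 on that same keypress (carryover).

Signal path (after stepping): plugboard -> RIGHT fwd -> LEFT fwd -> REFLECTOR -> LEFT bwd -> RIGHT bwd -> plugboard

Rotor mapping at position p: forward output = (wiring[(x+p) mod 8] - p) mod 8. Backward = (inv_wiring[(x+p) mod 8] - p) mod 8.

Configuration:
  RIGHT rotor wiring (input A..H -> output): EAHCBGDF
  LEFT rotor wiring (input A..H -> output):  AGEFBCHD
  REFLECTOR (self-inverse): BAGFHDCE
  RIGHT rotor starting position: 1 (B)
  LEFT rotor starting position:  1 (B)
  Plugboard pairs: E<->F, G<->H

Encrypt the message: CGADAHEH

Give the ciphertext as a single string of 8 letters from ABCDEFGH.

Char 1 ('C'): step: R->2, L=1; C->plug->C->R->H->L->H->refl->E->L'->C->R'->G->plug->H
Char 2 ('G'): step: R->3, L=1; G->plug->H->R->E->L->B->refl->A->L'->D->R'->C->plug->C
Char 3 ('A'): step: R->4, L=1; A->plug->A->R->F->L->G->refl->C->L'->G->R'->H->plug->G
Char 4 ('D'): step: R->5, L=1; D->plug->D->R->H->L->H->refl->E->L'->C->R'->F->plug->E
Char 5 ('A'): step: R->6, L=1; A->plug->A->R->F->L->G->refl->C->L'->G->R'->C->plug->C
Char 6 ('H'): step: R->7, L=1; H->plug->G->R->H->L->H->refl->E->L'->C->R'->F->plug->E
Char 7 ('E'): step: R->0, L->2 (L advanced); E->plug->F->R->G->L->G->refl->C->L'->A->R'->B->plug->B
Char 8 ('H'): step: R->1, L=2; H->plug->G->R->E->L->F->refl->D->L'->B->R'->C->plug->C

Answer: HCGECEBC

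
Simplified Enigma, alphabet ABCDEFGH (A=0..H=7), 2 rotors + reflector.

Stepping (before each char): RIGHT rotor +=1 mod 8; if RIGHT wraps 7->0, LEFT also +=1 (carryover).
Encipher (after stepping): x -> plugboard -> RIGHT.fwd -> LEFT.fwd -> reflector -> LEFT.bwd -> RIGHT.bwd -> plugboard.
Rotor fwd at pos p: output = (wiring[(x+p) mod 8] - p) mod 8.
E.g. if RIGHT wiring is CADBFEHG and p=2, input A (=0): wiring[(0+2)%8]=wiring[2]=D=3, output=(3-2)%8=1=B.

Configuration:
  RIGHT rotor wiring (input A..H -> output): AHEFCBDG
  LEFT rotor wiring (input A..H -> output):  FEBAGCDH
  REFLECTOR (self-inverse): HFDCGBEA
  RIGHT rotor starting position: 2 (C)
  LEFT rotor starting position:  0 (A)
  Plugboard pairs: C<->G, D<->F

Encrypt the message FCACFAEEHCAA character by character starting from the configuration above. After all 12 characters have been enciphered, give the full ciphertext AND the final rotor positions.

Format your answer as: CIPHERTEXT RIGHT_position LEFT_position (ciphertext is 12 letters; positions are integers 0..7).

Char 1 ('F'): step: R->3, L=0; F->plug->D->R->A->L->F->refl->B->L'->C->R'->A->plug->A
Char 2 ('C'): step: R->4, L=0; C->plug->G->R->A->L->F->refl->B->L'->C->R'->D->plug->F
Char 3 ('A'): step: R->5, L=0; A->plug->A->R->E->L->G->refl->E->L'->B->R'->C->plug->G
Char 4 ('C'): step: R->6, L=0; C->plug->G->R->E->L->G->refl->E->L'->B->R'->D->plug->F
Char 5 ('F'): step: R->7, L=0; F->plug->D->R->F->L->C->refl->D->L'->G->R'->E->plug->E
Char 6 ('A'): step: R->0, L->1 (L advanced); A->plug->A->R->A->L->D->refl->C->L'->F->R'->D->plug->F
Char 7 ('E'): step: R->1, L=1; E->plug->E->R->A->L->D->refl->C->L'->F->R'->G->plug->C
Char 8 ('E'): step: R->2, L=1; E->plug->E->R->B->L->A->refl->H->L'->C->R'->A->plug->A
Char 9 ('H'): step: R->3, L=1; H->plug->H->R->B->L->A->refl->H->L'->C->R'->A->plug->A
Char 10 ('C'): step: R->4, L=1; C->plug->G->R->A->L->D->refl->C->L'->F->R'->B->plug->B
Char 11 ('A'): step: R->5, L=1; A->plug->A->R->E->L->B->refl->F->L'->D->R'->D->plug->F
Char 12 ('A'): step: R->6, L=1; A->plug->A->R->F->L->C->refl->D->L'->A->R'->B->plug->B
Final: ciphertext=AFGFEFCAABFB, RIGHT=6, LEFT=1

Answer: AFGFEFCAABFB 6 1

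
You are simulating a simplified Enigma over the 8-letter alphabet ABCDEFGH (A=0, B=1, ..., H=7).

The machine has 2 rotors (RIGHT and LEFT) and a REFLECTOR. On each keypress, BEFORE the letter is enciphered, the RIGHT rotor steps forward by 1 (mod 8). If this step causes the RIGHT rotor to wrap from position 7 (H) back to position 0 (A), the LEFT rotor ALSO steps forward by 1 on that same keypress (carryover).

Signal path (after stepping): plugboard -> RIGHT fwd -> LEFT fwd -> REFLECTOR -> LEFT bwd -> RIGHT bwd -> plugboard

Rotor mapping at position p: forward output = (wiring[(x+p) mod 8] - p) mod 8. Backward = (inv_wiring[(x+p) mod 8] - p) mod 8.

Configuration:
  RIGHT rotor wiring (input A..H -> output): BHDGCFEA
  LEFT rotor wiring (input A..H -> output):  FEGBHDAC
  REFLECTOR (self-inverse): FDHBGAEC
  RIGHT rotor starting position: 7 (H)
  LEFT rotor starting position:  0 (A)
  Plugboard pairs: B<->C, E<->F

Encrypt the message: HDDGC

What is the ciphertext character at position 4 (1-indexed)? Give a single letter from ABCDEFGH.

Char 1 ('H'): step: R->0, L->1 (L advanced); H->plug->H->R->A->L->D->refl->B->L'->G->R'->D->plug->D
Char 2 ('D'): step: R->1, L=1; D->plug->D->R->B->L->F->refl->A->L'->C->R'->B->plug->C
Char 3 ('D'): step: R->2, L=1; D->plug->D->R->D->L->G->refl->E->L'->H->R'->G->plug->G
Char 4 ('G'): step: R->3, L=1; G->plug->G->R->E->L->C->refl->H->L'->F->R'->E->plug->F

F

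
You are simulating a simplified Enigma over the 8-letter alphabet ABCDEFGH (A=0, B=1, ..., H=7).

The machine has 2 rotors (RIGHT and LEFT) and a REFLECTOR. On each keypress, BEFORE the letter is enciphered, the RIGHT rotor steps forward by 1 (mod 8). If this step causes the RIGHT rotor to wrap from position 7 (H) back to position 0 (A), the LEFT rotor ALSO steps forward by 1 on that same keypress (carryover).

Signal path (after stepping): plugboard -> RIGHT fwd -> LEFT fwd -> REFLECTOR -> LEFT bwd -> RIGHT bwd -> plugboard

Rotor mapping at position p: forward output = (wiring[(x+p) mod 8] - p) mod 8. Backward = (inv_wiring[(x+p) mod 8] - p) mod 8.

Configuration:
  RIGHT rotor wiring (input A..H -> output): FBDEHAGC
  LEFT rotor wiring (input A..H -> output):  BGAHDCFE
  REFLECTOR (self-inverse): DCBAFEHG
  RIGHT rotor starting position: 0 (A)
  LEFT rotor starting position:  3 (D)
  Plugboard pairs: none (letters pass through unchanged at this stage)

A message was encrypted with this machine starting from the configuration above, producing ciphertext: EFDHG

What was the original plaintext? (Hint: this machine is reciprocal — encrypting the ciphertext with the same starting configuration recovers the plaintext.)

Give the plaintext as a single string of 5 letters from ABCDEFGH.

Char 1 ('E'): step: R->1, L=3; E->plug->E->R->H->L->F->refl->E->L'->A->R'->A->plug->A
Char 2 ('F'): step: R->2, L=3; F->plug->F->R->A->L->E->refl->F->L'->H->R'->H->plug->H
Char 3 ('D'): step: R->3, L=3; D->plug->D->R->D->L->C->refl->B->L'->E->R'->B->plug->B
Char 4 ('H'): step: R->4, L=3; H->plug->H->R->A->L->E->refl->F->L'->H->R'->G->plug->G
Char 5 ('G'): step: R->5, L=3; G->plug->G->R->H->L->F->refl->E->L'->A->R'->D->plug->D

Answer: AHBGD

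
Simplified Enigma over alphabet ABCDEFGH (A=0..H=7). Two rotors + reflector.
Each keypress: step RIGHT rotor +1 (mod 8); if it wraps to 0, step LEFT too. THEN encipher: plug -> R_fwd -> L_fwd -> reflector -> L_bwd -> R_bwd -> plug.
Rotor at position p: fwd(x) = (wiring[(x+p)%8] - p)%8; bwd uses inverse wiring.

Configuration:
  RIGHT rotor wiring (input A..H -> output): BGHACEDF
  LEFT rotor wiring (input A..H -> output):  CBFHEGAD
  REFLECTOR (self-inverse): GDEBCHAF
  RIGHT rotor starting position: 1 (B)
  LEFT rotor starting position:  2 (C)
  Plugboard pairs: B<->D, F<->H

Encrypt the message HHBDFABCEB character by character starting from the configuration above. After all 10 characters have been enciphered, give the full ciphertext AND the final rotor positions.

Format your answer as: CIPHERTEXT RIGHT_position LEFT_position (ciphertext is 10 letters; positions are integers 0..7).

Answer: BFCBGFCFBD 3 3

Derivation:
Char 1 ('H'): step: R->2, L=2; H->plug->F->R->D->L->E->refl->C->L'->C->R'->D->plug->B
Char 2 ('H'): step: R->3, L=2; H->plug->F->R->G->L->A->refl->G->L'->E->R'->H->plug->F
Char 3 ('B'): step: R->4, L=2; B->plug->D->R->B->L->F->refl->H->L'->H->R'->C->plug->C
Char 4 ('D'): step: R->5, L=2; D->plug->B->R->G->L->A->refl->G->L'->E->R'->D->plug->B
Char 5 ('F'): step: R->6, L=2; F->plug->H->R->G->L->A->refl->G->L'->E->R'->G->plug->G
Char 6 ('A'): step: R->7, L=2; A->plug->A->R->G->L->A->refl->G->L'->E->R'->H->plug->F
Char 7 ('B'): step: R->0, L->3 (L advanced); B->plug->D->R->A->L->E->refl->C->L'->H->R'->C->plug->C
Char 8 ('C'): step: R->1, L=3; C->plug->C->R->H->L->C->refl->E->L'->A->R'->H->plug->F
Char 9 ('E'): step: R->2, L=3; E->plug->E->R->B->L->B->refl->D->L'->C->R'->D->plug->B
Char 10 ('B'): step: R->3, L=3; B->plug->D->R->A->L->E->refl->C->L'->H->R'->B->plug->D
Final: ciphertext=BFCBGFCFBD, RIGHT=3, LEFT=3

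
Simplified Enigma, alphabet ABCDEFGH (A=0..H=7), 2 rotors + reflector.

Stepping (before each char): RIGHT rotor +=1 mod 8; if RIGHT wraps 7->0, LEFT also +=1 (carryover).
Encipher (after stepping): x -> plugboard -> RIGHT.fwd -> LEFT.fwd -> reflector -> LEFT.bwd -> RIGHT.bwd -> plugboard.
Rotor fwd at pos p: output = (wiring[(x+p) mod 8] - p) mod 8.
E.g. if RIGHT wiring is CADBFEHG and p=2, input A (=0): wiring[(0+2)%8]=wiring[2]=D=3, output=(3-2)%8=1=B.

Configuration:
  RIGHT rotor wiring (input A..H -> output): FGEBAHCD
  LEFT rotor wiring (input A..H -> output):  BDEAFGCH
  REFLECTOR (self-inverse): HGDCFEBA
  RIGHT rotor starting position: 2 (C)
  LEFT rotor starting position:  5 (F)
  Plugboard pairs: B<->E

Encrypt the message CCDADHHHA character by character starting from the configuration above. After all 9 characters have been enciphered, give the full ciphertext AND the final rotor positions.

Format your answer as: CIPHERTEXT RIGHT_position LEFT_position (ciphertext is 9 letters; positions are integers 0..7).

Char 1 ('C'): step: R->3, L=5; C->plug->C->R->E->L->G->refl->B->L'->A->R'->E->plug->B
Char 2 ('C'): step: R->4, L=5; C->plug->C->R->G->L->D->refl->C->L'->C->R'->F->plug->F
Char 3 ('D'): step: R->5, L=5; D->plug->D->R->A->L->B->refl->G->L'->E->R'->G->plug->G
Char 4 ('A'): step: R->6, L=5; A->plug->A->R->E->L->G->refl->B->L'->A->R'->D->plug->D
Char 5 ('D'): step: R->7, L=5; D->plug->D->R->F->L->H->refl->A->L'->H->R'->C->plug->C
Char 6 ('H'): step: R->0, L->6 (L advanced); H->plug->H->R->D->L->F->refl->E->L'->A->R'->E->plug->B
Char 7 ('H'): step: R->1, L=6; H->plug->H->R->E->L->G->refl->B->L'->B->R'->F->plug->F
Char 8 ('H'): step: R->2, L=6; H->plug->H->R->E->L->G->refl->B->L'->B->R'->F->plug->F
Char 9 ('A'): step: R->3, L=6; A->plug->A->R->G->L->H->refl->A->L'->H->R'->D->plug->D
Final: ciphertext=BFGDCBFFD, RIGHT=3, LEFT=6

Answer: BFGDCBFFD 3 6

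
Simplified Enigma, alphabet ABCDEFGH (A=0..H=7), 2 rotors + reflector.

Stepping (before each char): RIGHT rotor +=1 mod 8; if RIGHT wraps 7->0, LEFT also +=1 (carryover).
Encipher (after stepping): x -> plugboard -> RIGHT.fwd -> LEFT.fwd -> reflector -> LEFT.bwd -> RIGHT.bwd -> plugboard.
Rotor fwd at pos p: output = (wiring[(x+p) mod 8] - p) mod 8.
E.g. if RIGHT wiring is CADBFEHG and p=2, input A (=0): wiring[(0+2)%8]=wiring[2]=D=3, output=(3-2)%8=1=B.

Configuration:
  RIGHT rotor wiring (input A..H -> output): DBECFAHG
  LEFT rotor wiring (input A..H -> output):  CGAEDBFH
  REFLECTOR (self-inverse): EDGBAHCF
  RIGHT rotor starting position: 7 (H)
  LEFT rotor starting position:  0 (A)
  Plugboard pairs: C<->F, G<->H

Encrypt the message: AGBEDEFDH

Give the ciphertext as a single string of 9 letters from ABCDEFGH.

Char 1 ('A'): step: R->0, L->1 (L advanced); A->plug->A->R->D->L->C->refl->G->L'->G->R'->H->plug->G
Char 2 ('G'): step: R->1, L=1; G->plug->H->R->C->L->D->refl->B->L'->H->R'->E->plug->E
Char 3 ('B'): step: R->2, L=1; B->plug->B->R->A->L->F->refl->H->L'->B->R'->G->plug->H
Char 4 ('E'): step: R->3, L=1; E->plug->E->R->D->L->C->refl->G->L'->G->R'->G->plug->H
Char 5 ('D'): step: R->4, L=1; D->plug->D->R->C->L->D->refl->B->L'->H->R'->E->plug->E
Char 6 ('E'): step: R->5, L=1; E->plug->E->R->E->L->A->refl->E->L'->F->R'->G->plug->H
Char 7 ('F'): step: R->6, L=1; F->plug->C->R->F->L->E->refl->A->L'->E->R'->F->plug->C
Char 8 ('D'): step: R->7, L=1; D->plug->D->R->F->L->E->refl->A->L'->E->R'->B->plug->B
Char 9 ('H'): step: R->0, L->2 (L advanced); H->plug->G->R->H->L->E->refl->A->L'->G->R'->H->plug->G

Answer: GEHHEHCBG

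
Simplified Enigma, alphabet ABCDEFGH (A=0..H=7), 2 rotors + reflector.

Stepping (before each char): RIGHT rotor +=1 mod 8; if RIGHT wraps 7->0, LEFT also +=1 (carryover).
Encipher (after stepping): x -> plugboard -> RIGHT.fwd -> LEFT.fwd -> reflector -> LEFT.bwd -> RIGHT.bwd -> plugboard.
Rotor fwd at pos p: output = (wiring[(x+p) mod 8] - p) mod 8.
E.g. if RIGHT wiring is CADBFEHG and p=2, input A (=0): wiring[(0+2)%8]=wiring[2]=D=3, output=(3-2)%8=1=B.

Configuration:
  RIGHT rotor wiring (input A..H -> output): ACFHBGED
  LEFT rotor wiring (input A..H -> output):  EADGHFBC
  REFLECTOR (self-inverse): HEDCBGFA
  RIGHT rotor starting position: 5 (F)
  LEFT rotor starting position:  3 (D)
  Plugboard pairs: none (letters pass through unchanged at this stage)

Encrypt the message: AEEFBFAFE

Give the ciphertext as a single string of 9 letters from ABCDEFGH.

Char 1 ('A'): step: R->6, L=3; A->plug->A->R->G->L->F->refl->G->L'->D->R'->G->plug->G
Char 2 ('E'): step: R->7, L=3; E->plug->E->R->A->L->D->refl->C->L'->C->R'->F->plug->F
Char 3 ('E'): step: R->0, L->4 (L advanced); E->plug->E->R->B->L->B->refl->E->L'->F->R'->C->plug->C
Char 4 ('F'): step: R->1, L=4; F->plug->F->R->D->L->G->refl->F->L'->C->R'->G->plug->G
Char 5 ('B'): step: R->2, L=4; B->plug->B->R->F->L->E->refl->B->L'->B->R'->F->plug->F
Char 6 ('F'): step: R->3, L=4; F->plug->F->R->F->L->E->refl->B->L'->B->R'->D->plug->D
Char 7 ('A'): step: R->4, L=4; A->plug->A->R->F->L->E->refl->B->L'->B->R'->G->plug->G
Char 8 ('F'): step: R->5, L=4; F->plug->F->R->A->L->D->refl->C->L'->H->R'->B->plug->B
Char 9 ('E'): step: R->6, L=4; E->plug->E->R->H->L->C->refl->D->L'->A->R'->H->plug->H

Answer: GFCGFDGBH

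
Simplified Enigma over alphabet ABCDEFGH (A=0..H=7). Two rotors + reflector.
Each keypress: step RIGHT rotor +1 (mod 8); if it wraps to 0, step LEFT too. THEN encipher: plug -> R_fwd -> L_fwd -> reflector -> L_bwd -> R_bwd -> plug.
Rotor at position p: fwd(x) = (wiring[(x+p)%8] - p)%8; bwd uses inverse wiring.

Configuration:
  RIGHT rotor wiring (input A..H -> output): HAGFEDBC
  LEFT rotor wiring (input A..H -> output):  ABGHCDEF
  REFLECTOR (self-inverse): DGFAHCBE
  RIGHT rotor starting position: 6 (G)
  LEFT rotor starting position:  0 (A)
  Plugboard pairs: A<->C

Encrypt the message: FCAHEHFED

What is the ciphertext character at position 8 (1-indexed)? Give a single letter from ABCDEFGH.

Char 1 ('F'): step: R->7, L=0; F->plug->F->R->F->L->D->refl->A->L'->A->R'->B->plug->B
Char 2 ('C'): step: R->0, L->1 (L advanced); C->plug->A->R->H->L->H->refl->E->L'->G->R'->C->plug->A
Char 3 ('A'): step: R->1, L=1; A->plug->C->R->E->L->C->refl->F->L'->B->R'->G->plug->G
Char 4 ('H'): step: R->2, L=1; H->plug->H->R->G->L->E->refl->H->L'->H->R'->E->plug->E
Char 5 ('E'): step: R->3, L=1; E->plug->E->R->H->L->H->refl->E->L'->G->R'->D->plug->D
Char 6 ('H'): step: R->4, L=1; H->plug->H->R->B->L->F->refl->C->L'->E->R'->F->plug->F
Char 7 ('F'): step: R->5, L=1; F->plug->F->R->B->L->F->refl->C->L'->E->R'->B->plug->B
Char 8 ('E'): step: R->6, L=1; E->plug->E->R->A->L->A->refl->D->L'->F->R'->H->plug->H

H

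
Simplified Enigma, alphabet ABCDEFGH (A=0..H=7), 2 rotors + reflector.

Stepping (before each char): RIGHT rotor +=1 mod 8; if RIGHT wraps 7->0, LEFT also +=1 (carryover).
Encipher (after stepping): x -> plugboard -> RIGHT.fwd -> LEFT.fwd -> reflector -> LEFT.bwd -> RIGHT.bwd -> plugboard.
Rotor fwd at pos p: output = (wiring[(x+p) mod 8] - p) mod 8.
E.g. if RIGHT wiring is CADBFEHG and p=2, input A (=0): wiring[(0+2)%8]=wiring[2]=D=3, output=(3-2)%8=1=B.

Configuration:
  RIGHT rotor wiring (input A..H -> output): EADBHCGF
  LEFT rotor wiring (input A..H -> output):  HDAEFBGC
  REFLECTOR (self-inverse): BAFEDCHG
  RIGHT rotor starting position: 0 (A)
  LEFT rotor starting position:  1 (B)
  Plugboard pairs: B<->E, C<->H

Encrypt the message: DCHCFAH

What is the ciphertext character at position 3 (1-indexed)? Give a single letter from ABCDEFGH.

Char 1 ('D'): step: R->1, L=1; D->plug->D->R->G->L->B->refl->A->L'->E->R'->G->plug->G
Char 2 ('C'): step: R->2, L=1; C->plug->H->R->G->L->B->refl->A->L'->E->R'->E->plug->B
Char 3 ('H'): step: R->3, L=1; H->plug->C->R->H->L->G->refl->H->L'->B->R'->F->plug->F

F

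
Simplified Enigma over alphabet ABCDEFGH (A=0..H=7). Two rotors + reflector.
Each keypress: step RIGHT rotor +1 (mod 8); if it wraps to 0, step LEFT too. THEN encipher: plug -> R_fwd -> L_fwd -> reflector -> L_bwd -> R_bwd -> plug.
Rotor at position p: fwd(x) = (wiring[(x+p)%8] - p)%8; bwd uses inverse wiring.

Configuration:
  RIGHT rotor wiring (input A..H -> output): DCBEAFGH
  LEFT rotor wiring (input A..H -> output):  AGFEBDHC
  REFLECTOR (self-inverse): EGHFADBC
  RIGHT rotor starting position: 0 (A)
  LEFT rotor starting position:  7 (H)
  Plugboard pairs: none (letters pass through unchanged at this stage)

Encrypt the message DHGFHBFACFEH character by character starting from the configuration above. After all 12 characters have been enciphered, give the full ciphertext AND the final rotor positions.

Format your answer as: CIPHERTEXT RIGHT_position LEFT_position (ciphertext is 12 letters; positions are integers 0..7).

Answer: GEHEBECEBBAD 4 0

Derivation:
Char 1 ('D'): step: R->1, L=7; D->plug->D->R->H->L->A->refl->E->L'->G->R'->G->plug->G
Char 2 ('H'): step: R->2, L=7; H->plug->H->R->A->L->D->refl->F->L'->E->R'->E->plug->E
Char 3 ('G'): step: R->3, L=7; G->plug->G->R->H->L->A->refl->E->L'->G->R'->H->plug->H
Char 4 ('F'): step: R->4, L=7; F->plug->F->R->G->L->E->refl->A->L'->H->R'->E->plug->E
Char 5 ('H'): step: R->5, L=7; H->plug->H->R->D->L->G->refl->B->L'->B->R'->B->plug->B
Char 6 ('B'): step: R->6, L=7; B->plug->B->R->B->L->B->refl->G->L'->D->R'->E->plug->E
Char 7 ('F'): step: R->7, L=7; F->plug->F->R->B->L->B->refl->G->L'->D->R'->C->plug->C
Char 8 ('A'): step: R->0, L->0 (L advanced); A->plug->A->R->D->L->E->refl->A->L'->A->R'->E->plug->E
Char 9 ('C'): step: R->1, L=0; C->plug->C->R->D->L->E->refl->A->L'->A->R'->B->plug->B
Char 10 ('F'): step: R->2, L=0; F->plug->F->R->F->L->D->refl->F->L'->C->R'->B->plug->B
Char 11 ('E'): step: R->3, L=0; E->plug->E->R->E->L->B->refl->G->L'->B->R'->A->plug->A
Char 12 ('H'): step: R->4, L=0; H->plug->H->R->A->L->A->refl->E->L'->D->R'->D->plug->D
Final: ciphertext=GEHEBECEBBAD, RIGHT=4, LEFT=0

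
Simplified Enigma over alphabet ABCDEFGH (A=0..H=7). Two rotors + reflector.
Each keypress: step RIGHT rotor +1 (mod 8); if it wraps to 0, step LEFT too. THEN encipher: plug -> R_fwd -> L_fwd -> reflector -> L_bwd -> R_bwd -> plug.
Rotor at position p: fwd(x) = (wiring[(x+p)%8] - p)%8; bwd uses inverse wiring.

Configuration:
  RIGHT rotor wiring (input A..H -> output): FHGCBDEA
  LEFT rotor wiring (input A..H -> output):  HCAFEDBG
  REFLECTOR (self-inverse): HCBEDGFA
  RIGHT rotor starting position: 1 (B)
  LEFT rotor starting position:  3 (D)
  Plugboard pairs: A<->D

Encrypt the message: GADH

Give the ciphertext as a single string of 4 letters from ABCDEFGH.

Char 1 ('G'): step: R->2, L=3; G->plug->G->R->D->L->G->refl->F->L'->H->R'->C->plug->C
Char 2 ('A'): step: R->3, L=3; A->plug->D->R->B->L->B->refl->C->L'->A->R'->C->plug->C
Char 3 ('D'): step: R->4, L=3; D->plug->A->R->F->L->E->refl->D->L'->E->R'->D->plug->A
Char 4 ('H'): step: R->5, L=3; H->plug->H->R->E->L->D->refl->E->L'->F->R'->G->plug->G

Answer: CCAG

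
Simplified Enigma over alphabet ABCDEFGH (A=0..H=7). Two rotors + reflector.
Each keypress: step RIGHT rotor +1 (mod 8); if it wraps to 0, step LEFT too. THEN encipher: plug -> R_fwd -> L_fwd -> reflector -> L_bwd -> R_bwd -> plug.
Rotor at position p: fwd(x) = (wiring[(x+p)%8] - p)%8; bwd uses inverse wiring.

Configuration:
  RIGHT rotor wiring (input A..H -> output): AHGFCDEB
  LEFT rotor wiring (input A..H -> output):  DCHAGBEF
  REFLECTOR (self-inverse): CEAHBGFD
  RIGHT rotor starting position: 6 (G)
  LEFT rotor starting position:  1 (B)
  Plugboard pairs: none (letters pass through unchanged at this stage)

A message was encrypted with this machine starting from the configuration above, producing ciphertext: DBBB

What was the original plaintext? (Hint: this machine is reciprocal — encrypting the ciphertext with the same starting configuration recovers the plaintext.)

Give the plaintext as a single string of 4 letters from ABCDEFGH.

Answer: GGFH

Derivation:
Char 1 ('D'): step: R->7, L=1; D->plug->D->R->H->L->C->refl->A->L'->E->R'->G->plug->G
Char 2 ('B'): step: R->0, L->2 (L advanced); B->plug->B->R->H->L->A->refl->C->L'->E->R'->G->plug->G
Char 3 ('B'): step: R->1, L=2; B->plug->B->R->F->L->D->refl->H->L'->D->R'->F->plug->F
Char 4 ('B'): step: R->2, L=2; B->plug->B->R->D->L->H->refl->D->L'->F->R'->H->plug->H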